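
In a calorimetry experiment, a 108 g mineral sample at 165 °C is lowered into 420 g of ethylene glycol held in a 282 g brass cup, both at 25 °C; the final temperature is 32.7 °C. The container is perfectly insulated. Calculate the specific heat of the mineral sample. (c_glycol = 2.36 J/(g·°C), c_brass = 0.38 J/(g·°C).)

Let T be the final temperature. ΣQ_i = 0:
108·c·(32.7 − 165) + 420·2.36·(32.7 − 25) + 282·0.38·(32.7 − 25) = 0
-14288 c = -8457.4
c = -8457.4/-14288 ≈ 0.5919 J/(g·°C)

c ≈ 0.592 J/(g·°C)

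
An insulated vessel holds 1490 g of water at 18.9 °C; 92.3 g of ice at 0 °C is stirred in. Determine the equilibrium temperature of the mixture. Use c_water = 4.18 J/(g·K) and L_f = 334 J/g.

Setting the total heat transfer to zero:
melt ice: 92.3·334 = 30828
  warm the meltwater: 385.81 T
  water cools: 1490·4.18·(T − 18.9) = 6228.2(T − 18.9)
6614 T = 117713 − 30828 = 86885
T ≈ 13.14 °C (positive, so assuming full melt was valid).

T_f ≈ 13.1 °C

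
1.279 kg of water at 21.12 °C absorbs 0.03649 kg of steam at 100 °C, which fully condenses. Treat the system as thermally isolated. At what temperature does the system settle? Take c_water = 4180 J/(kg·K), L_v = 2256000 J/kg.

Conservation of energy gives ΣQ = 0:
latent heat released on condensation: 0.03649·2256000 = 82321; condensed water 100 °C→T: 152.53(T − 100); water warms: 1.279·4180·(T − 21.12) = 5346.2(T − 21.12)
5498.7 T = 82321 + 15253 + 112912 = 210486
T ≈ 38.28 °C, under the boiling point, so the assumption holds.

T_f ≈ 38.3 °C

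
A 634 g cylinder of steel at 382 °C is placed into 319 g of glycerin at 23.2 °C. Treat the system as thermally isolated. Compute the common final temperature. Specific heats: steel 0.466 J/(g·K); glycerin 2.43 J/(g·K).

Energy conservation, ΣQ = 0:
634*0.466*(T − 382) + 319*2.43*(T − 23.2) = 0
1070.6 T = 130844
T = 130844/1070.6 ≈ 122.21 °C

T_f ≈ 122.2 °C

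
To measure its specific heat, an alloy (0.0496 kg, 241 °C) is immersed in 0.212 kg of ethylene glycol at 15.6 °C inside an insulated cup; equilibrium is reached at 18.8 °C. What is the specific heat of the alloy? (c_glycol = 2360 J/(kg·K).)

Conservation of energy gives ΣQ = 0:
0.0496×c×(18.8 − 241) + 0.212×2360×(18.8 − 15.6) = 0
-11.02 c = -1601
c = -1601/-11.02 ≈ 145.3 J/(kg·K)

c ≈ 145 J/(kg·K)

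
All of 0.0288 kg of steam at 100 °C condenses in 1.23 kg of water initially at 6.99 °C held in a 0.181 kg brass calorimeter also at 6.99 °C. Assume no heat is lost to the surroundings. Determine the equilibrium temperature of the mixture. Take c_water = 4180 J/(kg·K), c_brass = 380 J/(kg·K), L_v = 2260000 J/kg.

T_f ≈ 21.3 °C

Let T be the final temperature. ΣQ_i = 0:
steam→water at 100 °C releases m L_v = 0.0288·2260000 = 65088; condensed water 100 °C→T: 120.38(T − 100); original water: 5141.4(T − 6.99); cup: 68.78(T − 6.99)
5330.6 T = 65088 + 12038 + 36419 = 113546
T ≈ 21.30 °C — below 100 °C, confirming all the steam condensed.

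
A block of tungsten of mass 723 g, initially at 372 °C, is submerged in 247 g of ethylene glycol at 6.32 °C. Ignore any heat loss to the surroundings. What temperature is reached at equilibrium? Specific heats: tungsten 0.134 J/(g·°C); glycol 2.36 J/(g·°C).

|Q_tungsten| = |Q_glycol|:
723×0.134×(372 − T) = 247×2.36×(T − 6.32)
96.88(372 − T) = 582.92(T − 6.32)
679.8 T = 39724  ⇒  T ≈ 58.43 °C

T_f ≈ 58.4 °C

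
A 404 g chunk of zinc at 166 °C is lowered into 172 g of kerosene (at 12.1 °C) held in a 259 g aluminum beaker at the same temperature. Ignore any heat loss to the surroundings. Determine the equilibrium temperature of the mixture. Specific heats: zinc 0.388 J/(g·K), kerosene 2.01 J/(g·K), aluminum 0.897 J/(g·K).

T_f ≈ 44.9 °C

Energy conservation, ΣQ = 0:
404×0.388×(T − 166) + 172×2.01×(T − 12.1) + 259×0.897×(T − 12.1) = 0
156.75(T − 166) + 345.72(T − 12.1) + 232.32(T − 12.1) = 0
734.79 T = 33015
T ≈ 44.93 °C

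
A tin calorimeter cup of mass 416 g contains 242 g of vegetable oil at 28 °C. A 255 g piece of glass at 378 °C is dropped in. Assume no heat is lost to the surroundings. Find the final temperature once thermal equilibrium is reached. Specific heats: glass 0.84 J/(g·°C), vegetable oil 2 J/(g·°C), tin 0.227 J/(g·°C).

T_f is the heat-capacity-weighted average of the initial temperatures:
T_f = (214.2×378 + 484×28 + 94.43×28) / (214.2 + 484 + 94.43)
    = 97164 / 792.63 ≈ 122.58 °C

T_f ≈ 122.6 °C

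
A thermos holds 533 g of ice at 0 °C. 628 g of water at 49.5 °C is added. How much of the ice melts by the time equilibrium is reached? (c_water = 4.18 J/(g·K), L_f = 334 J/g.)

Cooling the water to 0 °C releases 628×4.18×49.5 = 129939 J.
To melt every bit of ice: 533×334 = 178022 J.
Since 129939 < 178022 J, not all the ice melts; equilibrium is at 0 °C.
m_melt = 129939 / L_f = 389 g.

m_melted ≈ 389 g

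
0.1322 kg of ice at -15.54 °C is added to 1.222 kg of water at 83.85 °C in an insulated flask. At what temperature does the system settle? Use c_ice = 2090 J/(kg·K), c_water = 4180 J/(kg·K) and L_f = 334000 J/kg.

T_f ≈ 67.1 °C

Conservation of energy gives ΣQ = 0:
ice -15.54→0 °C: 0.1322·2090·15.54 = 4293.7; fusion: m_ice L_f = 0.1322·334000 = 44155; meltwater 0→T: 0.1322·4180·T = 552.6 T; water: 5108(T − 83.85)
5660.6 T = 428302 − 48448 = 379854
T ≈ 67.11 °C — above 0 °C, consistent with complete melting.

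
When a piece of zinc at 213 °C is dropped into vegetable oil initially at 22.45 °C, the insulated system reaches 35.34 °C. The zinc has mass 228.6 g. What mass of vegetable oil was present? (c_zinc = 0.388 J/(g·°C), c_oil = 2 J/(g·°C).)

m ≈ 611 g

Taking heat into each body as positive, Σ m c ΔT = 0:
228.6×0.388×(35.34 − 213) + m×2×(35.34 − 22.45) = 0
25.78 m = 15758
m = 15758/25.78 ≈ 611.2 g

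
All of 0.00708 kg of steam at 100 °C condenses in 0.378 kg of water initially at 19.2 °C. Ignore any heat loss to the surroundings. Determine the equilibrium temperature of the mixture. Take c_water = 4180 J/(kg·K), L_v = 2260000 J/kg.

T_f ≈ 30.6 °C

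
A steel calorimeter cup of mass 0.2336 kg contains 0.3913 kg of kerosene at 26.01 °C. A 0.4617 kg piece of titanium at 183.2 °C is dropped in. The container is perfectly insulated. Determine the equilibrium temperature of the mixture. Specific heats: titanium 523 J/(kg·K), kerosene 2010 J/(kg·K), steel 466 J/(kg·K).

T_f is the heat-capacity-weighted average of the initial temperatures:
T_f = (241.47×183.2 + 786.51×26.01 + 108.86×26.01) / (241.47 + 786.51 + 108.86)
    = 67526 / 1136.8 ≈ 59.40 °C

T_f ≈ 59.4 °C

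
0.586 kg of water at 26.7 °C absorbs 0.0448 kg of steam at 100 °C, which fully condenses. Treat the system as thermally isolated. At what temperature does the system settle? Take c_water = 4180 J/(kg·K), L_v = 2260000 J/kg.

Sum of m c ΔT and latent-heat terms is zero:
condense steam: −0.0448×2260000 = −101248
  condensed water 100 °C→T: 187.26(T − 100)
  water warms: 0.586×4180×(T − 26.7) = 2449.5(T − 26.7)
2636.7 T = 101248 + 18726 + 65401 = 185376
T ≈ 70.30 °C — below 100 °C, confirming all the steam condensed.

T_f ≈ 70.3 °C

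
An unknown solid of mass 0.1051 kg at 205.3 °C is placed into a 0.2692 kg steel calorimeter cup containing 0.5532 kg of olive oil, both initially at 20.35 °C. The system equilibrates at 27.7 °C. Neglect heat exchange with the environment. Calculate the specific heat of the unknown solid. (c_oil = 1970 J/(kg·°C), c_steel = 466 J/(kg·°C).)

c ≈ 479 J/(kg·°C)

Setting the total heat transfer to zero:
0.1051·c·(27.7 − 205.3) + 0.5532·1970·(27.7 − 20.35) + 0.2692·466·(27.7 − 20.35) = 0
-18.67 c = -8932.1
c = -8932.1/-18.67 ≈ 478.5 J/(kg·°C)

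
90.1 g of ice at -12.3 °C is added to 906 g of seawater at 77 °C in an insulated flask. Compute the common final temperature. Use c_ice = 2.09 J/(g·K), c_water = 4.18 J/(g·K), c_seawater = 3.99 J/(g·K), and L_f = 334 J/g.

T_f ≈ 61.6 °C

Sum of m c ΔT and latent-heat terms is zero:
warm ice to 0 °C: 90.1·2.09·(0 − (-12.3)) = 2316.2
  melt ice: 90.1·334 = 30093
  warm the meltwater: 376.62 T
  seawater cools: 906·3.99·(T − 77) = 3614.9(T − 77)
3991.6 T = 278350 − 32410 = 245941
T ≈ 61.62 °C. Since T > 0 °C, the all-ice-melts assumption holds.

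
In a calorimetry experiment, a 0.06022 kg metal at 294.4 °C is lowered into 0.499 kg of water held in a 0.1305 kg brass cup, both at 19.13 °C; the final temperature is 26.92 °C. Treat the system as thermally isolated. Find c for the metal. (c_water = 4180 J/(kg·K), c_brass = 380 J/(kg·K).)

Setting the total heat transfer to zero:
0.06022×c×(26.92 − 294.4) + 0.499×4180×(26.92 − 19.13) + 0.1305×380×(26.92 − 19.13) = 0
-16.11 c = -16635
c = -16635/-16.11 ≈ 1033 J/(kg·K)

c ≈ 1030 J/(kg·K)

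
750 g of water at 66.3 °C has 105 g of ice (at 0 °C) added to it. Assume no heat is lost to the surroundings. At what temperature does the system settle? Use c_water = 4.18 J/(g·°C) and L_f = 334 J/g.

Energy conservation, ΣQ = 0:
melt ice: 105×334 = 35070; warm the meltwater: 438.9 T; water: 3135(T − 66.3)
3573.9 T = 207850 − 35070 = 172780
T ≈ 48.35 °C — above 0 °C, consistent with complete melting.

T_f ≈ 48.3 °C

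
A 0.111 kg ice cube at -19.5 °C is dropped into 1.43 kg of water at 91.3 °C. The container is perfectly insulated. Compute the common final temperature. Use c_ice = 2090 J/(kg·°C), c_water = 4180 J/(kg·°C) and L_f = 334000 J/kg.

Sum of m c ΔT and latent-heat terms is zero:
warm ice to 0 °C: 0.111×2090×(0 − (-19.5)) = 4523.8
  melt ice: 0.111×334000 = 37074
  warm the meltwater: 463.98 T
  water: 5977.4(T − 91.3)
6441.4 T = 545737 − 41598 = 504139
T ≈ 78.27 °C. Since T > 0 °C, the all-ice-melts assumption holds.

T_f ≈ 78.3 °C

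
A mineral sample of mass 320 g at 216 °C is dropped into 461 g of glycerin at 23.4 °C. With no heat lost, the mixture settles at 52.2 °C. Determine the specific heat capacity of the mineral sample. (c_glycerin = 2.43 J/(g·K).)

c ≈ 0.616 J/(g·K)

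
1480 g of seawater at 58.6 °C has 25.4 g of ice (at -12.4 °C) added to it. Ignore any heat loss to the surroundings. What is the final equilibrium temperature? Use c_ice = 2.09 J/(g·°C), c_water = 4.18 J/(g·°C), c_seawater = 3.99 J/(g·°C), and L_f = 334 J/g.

T_f ≈ 56.0 °C

Conservation of energy gives ΣQ = 0:
warm ice to 0 °C: 25.4·2.09·(0 − (-12.4)) = 658.27; fusion: m_ice L_f = 25.4·334 = 8483.6; warm the meltwater: 106.17 T; seawater cools: 1480·3.99·(T − 58.6) = 5905.2(T − 58.6)
6011.4 T = 346045 − 9141.9 = 336903
T ≈ 56.04 °C. Since T > 0 °C, the all-ice-melts assumption holds.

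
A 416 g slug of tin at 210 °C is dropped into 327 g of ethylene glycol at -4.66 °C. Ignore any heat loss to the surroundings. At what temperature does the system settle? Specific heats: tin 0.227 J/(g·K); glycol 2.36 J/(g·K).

With ΣQ=0 the equilibrium temperature is the m·c-weighted mean:
T_f = (94.43×210 + 771.72×(-4.66)) / (94.43 + 771.72)
    = 16235 / 866.15 ≈ 18.74 °C

T_f ≈ 18.7 °C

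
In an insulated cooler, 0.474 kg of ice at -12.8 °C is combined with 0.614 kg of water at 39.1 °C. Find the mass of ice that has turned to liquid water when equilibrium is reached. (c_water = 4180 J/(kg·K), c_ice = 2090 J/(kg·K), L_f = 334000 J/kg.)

Water can give up m c ΔT = 0.614·4180·39.1 = 100351 J before reaching 0 °C.
Of that, 0.474·2090·12.8 = 12680 J goes to bring the ice to 0 °C, leaving 87670 J.
Fully melting the ice requires m_ice L_f = 0.474·334000 = 158316 J.
That's not enough to melt it all — equilibrium is at 0 °C with ice remaining.
m_melted·334000 = 87670  ⇒  m_melted ≈ 0.2625 kg.

m_melted ≈ 0.262 kg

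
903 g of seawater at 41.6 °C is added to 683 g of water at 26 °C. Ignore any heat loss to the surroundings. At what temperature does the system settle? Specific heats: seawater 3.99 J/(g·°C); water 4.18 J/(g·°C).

Taking heat into each body as positive, Σ m c ΔT = 0:
903×3.99×(T − 41.6) + 683×4.18×(T − 26) = 0
6457.9 T = 224112
T = 224112/6457.9 ≈ 34.70 °C

T_f ≈ 34.7 °C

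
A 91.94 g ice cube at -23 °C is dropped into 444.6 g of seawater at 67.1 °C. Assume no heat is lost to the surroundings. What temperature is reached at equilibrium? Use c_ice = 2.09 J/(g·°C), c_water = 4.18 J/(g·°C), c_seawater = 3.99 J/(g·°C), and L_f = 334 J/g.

Setting the total heat transfer to zero:
ice -23→0 °C: 91.94·2.09·23 = 4419.6; fusion: m_ice L_f = 91.94·334 = 30708; meltwater 0→T: 91.94·4.18·T = 384.31 T; seawater: 1774(T − 67.1)
2158.3 T = 119032 − 35128 = 83905
T ≈ 38.88 °C — above 0 °C, consistent with complete melting.

T_f ≈ 38.9 °C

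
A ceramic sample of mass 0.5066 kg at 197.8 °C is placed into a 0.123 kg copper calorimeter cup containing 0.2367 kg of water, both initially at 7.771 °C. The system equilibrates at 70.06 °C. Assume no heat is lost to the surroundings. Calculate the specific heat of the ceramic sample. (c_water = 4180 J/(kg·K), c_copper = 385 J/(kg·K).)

Net heat exchanged in the isolated system is zero:
0.5066×c×(70.06 − 197.8) + 0.2367×4180×(70.06 − 7.771) + 0.123×385×(70.06 − 7.771) = 0
-64.71 c = -64579
c = -64579/-64.71 ≈ 997.9 J/(kg·K)

c ≈ 998 J/(kg·K)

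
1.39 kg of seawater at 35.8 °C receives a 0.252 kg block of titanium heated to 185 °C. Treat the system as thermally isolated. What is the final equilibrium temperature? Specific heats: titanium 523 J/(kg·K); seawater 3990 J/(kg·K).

T_f ≈ 39.3 °C

T_f is the heat-capacity-weighted average of the initial temperatures:
T_f = (131.8·185 + 5546.1·35.8) / (131.8 + 5546.1)
    = 222933 / 5677.9 ≈ 39.26 °C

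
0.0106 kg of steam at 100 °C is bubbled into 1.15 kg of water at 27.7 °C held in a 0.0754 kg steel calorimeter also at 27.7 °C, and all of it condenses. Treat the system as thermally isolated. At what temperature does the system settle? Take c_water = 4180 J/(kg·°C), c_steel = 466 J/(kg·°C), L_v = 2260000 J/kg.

T_f ≈ 33.3 °C

Sum of m c ΔT and latent-heat terms is zero:
condense steam: −0.0106×2260000 = −23956; condensed water 100 °C→T: 44.31(T − 100); original water: 4807(T − 27.7); steel cup: 0.0754×466×(T − 27.7) = 35.14(T − 27.7)
4886.4 T = 23956 + 4430.8 + 134127 = 162514
T ≈ 33.26 °C (< 100 °C, so full condensation is consistent).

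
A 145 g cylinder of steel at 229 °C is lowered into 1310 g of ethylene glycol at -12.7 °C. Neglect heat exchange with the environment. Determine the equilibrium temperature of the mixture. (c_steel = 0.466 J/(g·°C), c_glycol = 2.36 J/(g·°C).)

T_f ≈ -7.5 °C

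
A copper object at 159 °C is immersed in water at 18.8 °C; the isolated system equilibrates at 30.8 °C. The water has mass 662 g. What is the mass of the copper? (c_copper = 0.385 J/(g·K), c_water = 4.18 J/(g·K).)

Taking heat into each body as positive, Σ m c ΔT = 0:
m×0.385×(30.8 − 159) + 662×4.18×(30.8 − 18.8) = 0
-49.36 m = -33206
m = -33206/-49.36 ≈ 672.8 g

m ≈ 673 g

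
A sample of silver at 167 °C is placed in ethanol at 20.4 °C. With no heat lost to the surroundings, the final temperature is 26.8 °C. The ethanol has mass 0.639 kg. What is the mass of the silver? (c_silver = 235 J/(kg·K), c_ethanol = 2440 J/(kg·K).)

Heat gained plus heat lost sum to zero:
m·235·(26.8 − 167) + 0.639·2440·(26.8 − 20.4) = 0
-32947 m = -9978.6
m = -9978.6/-32947 ≈ 0.3029 kg

m ≈ 0.303 kg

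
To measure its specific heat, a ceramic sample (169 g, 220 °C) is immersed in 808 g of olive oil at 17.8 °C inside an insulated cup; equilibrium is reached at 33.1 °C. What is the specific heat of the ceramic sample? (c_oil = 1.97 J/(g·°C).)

c ≈ 0.771 J/(g·°C)

Heat lost by the ceramic sample = heat gained by the oil:
169·c·(220 − 33.1) = 808·1.97·(33.1 − 17.8)
31586 c = 24354  ⇒  c ≈ 0.771 J/(g·°C)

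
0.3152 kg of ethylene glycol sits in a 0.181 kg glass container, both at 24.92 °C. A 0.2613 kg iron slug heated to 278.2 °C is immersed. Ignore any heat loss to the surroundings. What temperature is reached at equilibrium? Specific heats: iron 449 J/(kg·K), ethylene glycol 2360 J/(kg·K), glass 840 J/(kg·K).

Conservation of energy gives ΣQ = 0:
0.2613×449×(T − 278.2) + 0.3152×2360×(T − 24.92) + 0.181×840×(T − 24.92) = 0
117.32(T − 278.2) + 743.87(T − 24.92) + 152.04(T − 24.92) = 0
(117.32 + 743.87 + 152.04) T = 117.32×278.2 + 743.87×24.92 + 152.04×24.92
T = 54966/1013.2 ≈ 54.25 °C

T_f ≈ 54.2 °C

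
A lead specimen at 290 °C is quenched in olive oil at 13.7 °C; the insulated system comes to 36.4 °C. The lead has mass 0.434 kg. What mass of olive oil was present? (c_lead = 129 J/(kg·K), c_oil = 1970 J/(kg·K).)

m ≈ 0.317 kg

Heat lost by the lead = heat gained by the oil:
0.434×129×(290 − 36.4) = m×1970×(36.4 − 13.7)
44719 m = 14198  ⇒  m ≈ 0.3175 kg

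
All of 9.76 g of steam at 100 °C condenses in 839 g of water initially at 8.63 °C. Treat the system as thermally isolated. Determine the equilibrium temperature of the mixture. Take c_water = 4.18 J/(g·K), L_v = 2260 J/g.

T_f ≈ 15.9 °C

Energy balance with sensible and latent terms:
steam→water at 100 °C releases m L_v = 9.76×2260 = 22058; condensed water 100 °C→T: 40.8(T − 100); original water: 3507(T − 8.63)
3547.8 T = 22058 + 4079.7 + 30266 = 56403
T ≈ 15.90 °C, under the boiling point, so the assumption holds.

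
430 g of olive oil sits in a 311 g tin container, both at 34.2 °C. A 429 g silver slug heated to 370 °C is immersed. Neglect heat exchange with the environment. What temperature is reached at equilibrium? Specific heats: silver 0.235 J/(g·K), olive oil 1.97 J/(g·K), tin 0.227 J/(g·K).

T_f = Σ m_i c_i T_i / Σ m_i c_i:
T_f = (100.81*370 + 847.1*34.2 + 70.6*34.2) / (100.81 + 847.1 + 70.6)
    = 68687 / 1018.5 ≈ 67.44 °C

T_f ≈ 67.4 °C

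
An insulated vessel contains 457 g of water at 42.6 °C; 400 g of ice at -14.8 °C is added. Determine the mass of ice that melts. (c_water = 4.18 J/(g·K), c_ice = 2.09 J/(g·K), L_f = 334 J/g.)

Heat available from the water dropping to 0 °C: 457·4.18·42.6 = 81377 J.
Of that, 400·2.09·14.8 = 12373 J goes to bring the ice to 0 °C, leaving 69004 J.
To melt every bit of ice: 400·334 = 133600 J.
Since 69004 < 133600 J, not all the ice melts; equilibrium is at 0 °C.
m_melted·334 = 69004  ⇒  m_melted ≈ 206.6 g.

m_melted ≈ 207 g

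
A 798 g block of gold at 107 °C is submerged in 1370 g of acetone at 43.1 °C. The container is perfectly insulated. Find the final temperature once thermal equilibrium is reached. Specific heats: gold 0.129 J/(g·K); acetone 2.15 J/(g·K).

Setting the total heat transfer to zero:
798*0.129*(T − 107) + 1370*2.15*(T − 43.1) = 0
102.94(T − 107) + 2945.5(T − 43.1) = 0
3048.4 T = 137966
T = 137966/3048.4 ≈ 45.26 °C

T_f ≈ 45.3 °C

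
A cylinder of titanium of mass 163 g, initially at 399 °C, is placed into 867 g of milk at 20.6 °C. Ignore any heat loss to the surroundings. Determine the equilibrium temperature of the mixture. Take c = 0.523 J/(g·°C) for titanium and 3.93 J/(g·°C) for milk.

Heat lost by the titanium equals heat gained by the milk:
163·0.523·(399 − T) = 867·3.93·(T − 20.6)
85.25(399 − T) = 3407.3(T − 20.6)
3492.6 T = 104205  ⇒  T ≈ 29.84 °C

T_f ≈ 29.8 °C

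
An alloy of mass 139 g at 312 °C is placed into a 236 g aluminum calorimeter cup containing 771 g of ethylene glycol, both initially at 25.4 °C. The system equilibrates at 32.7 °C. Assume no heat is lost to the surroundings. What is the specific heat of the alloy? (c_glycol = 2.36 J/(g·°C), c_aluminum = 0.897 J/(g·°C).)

Energy conservation, ΣQ = 0:
139×c×(32.7 − 312) + 771×2.36×(32.7 − 25.4) + 236×0.897×(32.7 − 25.4) = 0
-38823 c = -14828
c = -14828/-38823 ≈ 0.3819 J/(g·°C)

c ≈ 0.382 J/(g·°C)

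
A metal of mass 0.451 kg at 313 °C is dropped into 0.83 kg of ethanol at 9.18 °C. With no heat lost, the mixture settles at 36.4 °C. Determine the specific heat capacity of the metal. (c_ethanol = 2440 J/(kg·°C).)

m_s c (T_s − T_f) = m_ethanol c_ethanol (T_f − T_0):
0.451×c×(313 − 36.4) = 0.83×2440×(36.4 − 9.18)
124.75 c = 55126  ⇒  c ≈ 441.9 J/(kg·°C)

c ≈ 442 J/(kg·°C)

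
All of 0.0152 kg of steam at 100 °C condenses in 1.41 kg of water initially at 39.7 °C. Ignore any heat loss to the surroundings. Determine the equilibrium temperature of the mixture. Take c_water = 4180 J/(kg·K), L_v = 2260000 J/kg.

T_f ≈ 46.1 °C

Energy balance with sensible and latent terms:
condense steam: −0.0152×2260000 = −34352
  condensed water 100 °C→T: 63.54(T − 100)
  water warms: 1.41×4180×(T − 39.7) = 5893.8(T − 39.7)
5957.3 T = 34352 + 6353.6 + 233984 = 274689
T ≈ 46.11 °C (< 100 °C, so full condensation is consistent).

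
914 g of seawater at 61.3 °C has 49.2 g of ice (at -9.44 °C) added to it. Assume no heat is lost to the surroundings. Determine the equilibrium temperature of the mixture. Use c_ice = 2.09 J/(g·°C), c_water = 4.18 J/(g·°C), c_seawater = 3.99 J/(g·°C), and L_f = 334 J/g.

Heat gained plus heat lost sum to zero:
ice -9.44→0 °C: 49.2×2.09×9.44 = 970.7; fusion: m_ice L_f = 49.2×334 = 16433; meltwater 0→T: 49.2×4.18×T = 205.66 T; seawater cools: 914×3.99×(T − 61.3) = 3646.9(T − 61.3)
3852.5 T = 223553 − 17403 = 206149
T ≈ 53.51 °C — above 0 °C, consistent with complete melting.

T_f ≈ 53.5 °C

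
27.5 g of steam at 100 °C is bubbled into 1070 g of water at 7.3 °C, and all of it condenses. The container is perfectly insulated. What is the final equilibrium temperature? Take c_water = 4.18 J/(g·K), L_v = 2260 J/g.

Energy balance with sensible and latent terms:
latent heat released on condensation: 27.5×2260 = 62150
  condensed water 100 °C→T: 114.95(T − 100)
  water warms: 1070×4.18×(T − 7.3) = 4472.6(T − 7.3)
4587.5 T = 62150 + 11495 + 32650 = 106295
T ≈ 23.17 °C, under the boiling point, so the assumption holds.

T_f ≈ 23.2 °C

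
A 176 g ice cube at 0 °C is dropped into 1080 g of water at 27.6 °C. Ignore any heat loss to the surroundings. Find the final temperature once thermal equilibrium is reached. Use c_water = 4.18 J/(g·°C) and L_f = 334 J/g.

T_f ≈ 12.5 °C

Heat gained plus heat lost sum to zero:
fusion: m_ice L_f = 176×334 = 58784
  meltwater 0→T: 176×4.18×T = 735.68 T
  water: 4514.4(T − 27.6)
5250.1 T = 124597 − 58784 = 65813
T ≈ 12.54 °C. Since T > 0 °C, the all-ice-melts assumption holds.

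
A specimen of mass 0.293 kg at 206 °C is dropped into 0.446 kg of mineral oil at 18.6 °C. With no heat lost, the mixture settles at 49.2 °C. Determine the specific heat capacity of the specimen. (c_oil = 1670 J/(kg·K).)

c ≈ 496 J/(kg·K)

Let T be the final temperature. ΣQ_i = 0:
0.293×c×(49.2 − 206) + 0.446×1670×(49.2 − 18.6) = 0
-45.94 c = -22791
c = -22791/-45.94 ≈ 496.1 J/(kg·K)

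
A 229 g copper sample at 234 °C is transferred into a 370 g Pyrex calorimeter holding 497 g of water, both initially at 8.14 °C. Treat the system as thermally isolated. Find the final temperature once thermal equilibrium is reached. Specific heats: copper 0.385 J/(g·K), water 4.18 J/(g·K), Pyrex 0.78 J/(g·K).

T_f ≈ 16.3 °C

Net heat exchanged in the isolated system is zero:
229×0.385×(T − 234) + 497×4.18×(T − 8.14) + 370×0.78×(T − 8.14) = 0
2454.2 T = 39890
T = 39890/2454.2 ≈ 16.25 °C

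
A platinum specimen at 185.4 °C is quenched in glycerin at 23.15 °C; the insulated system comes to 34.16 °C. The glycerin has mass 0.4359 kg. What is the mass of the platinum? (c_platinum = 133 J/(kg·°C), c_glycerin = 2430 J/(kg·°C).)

m ≈ 0.58 kg

|Q_platinum| = |Q_glycerin|:
m·133·(185.4 − 34.16) = 0.4359·2430·(34.16 − 23.15)
20115 m = 11662  ⇒  m ≈ 0.5798 kg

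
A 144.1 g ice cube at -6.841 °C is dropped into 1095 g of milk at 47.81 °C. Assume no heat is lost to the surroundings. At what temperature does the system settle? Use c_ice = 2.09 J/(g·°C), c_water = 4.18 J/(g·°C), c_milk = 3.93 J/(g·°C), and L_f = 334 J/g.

T_f ≈ 31.7 °C

Setting the total heat transfer to zero:
ice -6.841→0 °C: 144.1·2.09·6.841 = 2060.3
  melt ice: 144.1·334 = 48129
  warm the meltwater: 602.34 T
  milk cools: 1095·3.93·(T − 47.81) = 4303.4(T − 47.81)
4905.7 T = 205743 − 50190 = 155553
T ≈ 31.71 °C — above 0 °C, consistent with complete melting.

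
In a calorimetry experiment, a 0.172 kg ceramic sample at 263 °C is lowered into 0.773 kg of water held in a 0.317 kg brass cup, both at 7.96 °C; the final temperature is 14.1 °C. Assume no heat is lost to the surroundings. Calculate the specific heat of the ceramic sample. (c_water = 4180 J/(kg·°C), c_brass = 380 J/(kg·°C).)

Heat gained plus heat lost sum to zero:
0.172·c·(14.1 − 263) + 0.773·4180·(14.1 − 7.96) + 0.317·380·(14.1 − 7.96) = 0
-42.81 c = -20579
c = -20579/-42.81 ≈ 480.7 J/(kg·°C)

c ≈ 481 J/(kg·°C)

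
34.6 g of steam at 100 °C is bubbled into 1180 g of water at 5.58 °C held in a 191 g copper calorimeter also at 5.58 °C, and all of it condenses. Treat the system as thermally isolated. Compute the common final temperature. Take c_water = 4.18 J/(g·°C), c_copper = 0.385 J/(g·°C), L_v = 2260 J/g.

Energy conservation, ΣQ = 0:
condense steam: −34.6·2260 = −78196; condensate cools 100→T: 34.6·4.18·(T − 100) = 144.63(T − 100); water warms: 1180·4.18·(T − 5.58) = 4932.4(T − 5.58); cup: 73.53(T − 5.58)
5150.6 T = 78196 + 14463 + 27933 = 120592
T ≈ 23.41 °C — below 100 °C, confirming all the steam condensed.

T_f ≈ 23.4 °C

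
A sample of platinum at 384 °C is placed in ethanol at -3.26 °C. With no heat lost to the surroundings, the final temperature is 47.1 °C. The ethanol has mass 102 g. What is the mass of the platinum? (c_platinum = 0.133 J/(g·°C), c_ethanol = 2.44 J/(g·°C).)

m ≈ 280 g

|Q_platinum| = |Q_ethanol|:
m·0.133·(384 − 47.1) = 102·2.44·(47.1 − (-3.26))
44.81 m = 12534  ⇒  m ≈ 279.7 g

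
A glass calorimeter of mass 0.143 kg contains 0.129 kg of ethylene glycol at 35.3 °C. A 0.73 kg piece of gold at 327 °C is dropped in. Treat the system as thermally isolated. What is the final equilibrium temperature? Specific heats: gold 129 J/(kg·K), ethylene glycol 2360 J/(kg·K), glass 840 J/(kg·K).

Setting the total heat transfer to zero:
0.73×129×(T − 327) + 0.129×2360×(T − 35.3) + 0.143×840×(T − 35.3) = 0
94.17(T − 327) + 304.44(T − 35.3) + 120.12(T − 35.3) = 0
518.73 T = 45781
T = 45781 / 518.73 = 88.3 °C

T_f ≈ 88.3 °C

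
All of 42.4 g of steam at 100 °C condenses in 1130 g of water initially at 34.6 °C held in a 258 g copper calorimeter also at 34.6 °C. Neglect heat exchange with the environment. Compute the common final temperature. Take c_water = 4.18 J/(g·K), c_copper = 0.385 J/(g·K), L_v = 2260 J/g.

T_f ≈ 56.1 °C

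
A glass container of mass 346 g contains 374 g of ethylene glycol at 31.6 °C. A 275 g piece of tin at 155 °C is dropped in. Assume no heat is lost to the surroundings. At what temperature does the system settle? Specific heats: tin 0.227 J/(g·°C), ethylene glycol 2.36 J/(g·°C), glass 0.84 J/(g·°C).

T_f ≈ 37.8 °C

Conservation of energy gives ΣQ = 0:
275×0.227×(T − 155) + 374×2.36×(T − 31.6) + 346×0.84×(T − 31.6) = 0
(62.43 + 882.64 + 290.64) T = 62.43×155 + 882.64×31.6 + 290.64×31.6
T = 46752 / 1235.7 = 37.8 °C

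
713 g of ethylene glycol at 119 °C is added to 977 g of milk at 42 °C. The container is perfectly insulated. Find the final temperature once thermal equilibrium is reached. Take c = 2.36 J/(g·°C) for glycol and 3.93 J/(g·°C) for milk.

Let T be the final temperature. ΣQ_i = 0:
713×2.36×(T − 119) + 977×3.93×(T − 42) = 0
1682.7(T − 119) + 3839.6(T − 42) = 0
5522.3 T = 361503
T = 361503/5522.3 ≈ 65.46 °C

T_f ≈ 65.5 °C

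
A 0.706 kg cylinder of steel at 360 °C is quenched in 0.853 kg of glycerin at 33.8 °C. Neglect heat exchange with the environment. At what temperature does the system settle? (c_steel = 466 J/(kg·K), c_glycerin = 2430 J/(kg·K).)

T_f is the heat-capacity-weighted average of the initial temperatures:
T_f = (329*360 + 2072.8*33.8) / (329 + 2072.8)
    = 188499 / 2401.8 ≈ 78.48 °C

T_f ≈ 78.5 °C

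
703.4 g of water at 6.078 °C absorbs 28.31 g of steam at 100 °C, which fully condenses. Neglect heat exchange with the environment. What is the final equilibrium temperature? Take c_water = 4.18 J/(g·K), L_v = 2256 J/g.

Let T be the final temperature. ΣQ_i = 0:
latent heat released on condensation: 28.31·2256 = 63867
  condensate cools 100→T: 28.31·4.18·(T − 100) = 118.34(T − 100)
  water warms: 703.4·4.18·(T − 6.078) = 2940.2(T − 6.078)
3058.5 T = 63867 + 11834 + 17871 = 93572
T ≈ 30.59 °C, under the boiling point, so the assumption holds.

T_f ≈ 30.6 °C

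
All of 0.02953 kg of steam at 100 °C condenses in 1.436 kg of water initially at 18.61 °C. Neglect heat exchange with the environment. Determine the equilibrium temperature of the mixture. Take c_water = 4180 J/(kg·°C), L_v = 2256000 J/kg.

T_f ≈ 31.1 °C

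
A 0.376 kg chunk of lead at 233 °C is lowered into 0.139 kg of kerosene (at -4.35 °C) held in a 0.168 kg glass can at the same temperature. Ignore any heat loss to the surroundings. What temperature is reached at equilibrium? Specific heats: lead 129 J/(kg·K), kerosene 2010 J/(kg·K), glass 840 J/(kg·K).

T_f ≈ 20.2 °C

T_f is the heat-capacity-weighted average of the initial temperatures:
T_f = (48.5*233 + 279.39*(-4.35) + 141.12*(-4.35)) / (48.5 + 279.39 + 141.12)
    = 9472.2 / 469.01 ≈ 20.20 °C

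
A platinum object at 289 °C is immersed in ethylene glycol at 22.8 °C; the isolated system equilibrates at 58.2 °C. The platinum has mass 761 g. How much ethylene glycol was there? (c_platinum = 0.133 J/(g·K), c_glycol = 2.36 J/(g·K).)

Taking heat into each body as positive, Σ m c ΔT = 0:
761·0.133·(58.2 − 289) + m·2.36·(58.2 − 22.8) = 0
83.54 m = 23360
m = 23360/83.54 ≈ 279.6 g

m ≈ 280 g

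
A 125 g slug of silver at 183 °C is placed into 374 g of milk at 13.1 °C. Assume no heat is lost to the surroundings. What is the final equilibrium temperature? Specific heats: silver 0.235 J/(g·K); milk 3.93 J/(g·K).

Setting the total heat transfer to zero:
125·0.235·(T − 183) + 374·3.93·(T − 13.1) = 0
1499.2 T = 24630
T = 24630 / 1499.2 = 16.4 °C

T_f ≈ 16.4 °C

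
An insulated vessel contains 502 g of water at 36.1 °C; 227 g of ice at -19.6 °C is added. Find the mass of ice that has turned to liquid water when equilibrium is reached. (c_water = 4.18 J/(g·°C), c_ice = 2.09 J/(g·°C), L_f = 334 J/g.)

Water can give up m c ΔT = 502×4.18×36.1 = 75751 J before reaching 0 °C.
Of that, 227×2.09×19.6 = 9298.8 J goes to bring the ice to 0 °C, leaving 66452 J.
Fully melting the ice requires m_ice L_f = 227×334 = 75818 J.
66452 J < 75818 J, so only part of the ice melts and the system sits at 0 °C.
m_melted×334 = 66452  ⇒  m_melted ≈ 199 g.

m_melted ≈ 199 g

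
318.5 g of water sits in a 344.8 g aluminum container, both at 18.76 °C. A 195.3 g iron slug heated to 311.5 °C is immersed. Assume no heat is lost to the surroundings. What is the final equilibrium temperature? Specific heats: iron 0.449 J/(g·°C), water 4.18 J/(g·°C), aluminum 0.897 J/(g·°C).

With ΣQ=0 the equilibrium temperature is the m·c-weighted mean:
T_f = (87.69·311.5 + 1331.3·18.76 + 309.29·18.76) / (87.69 + 1331.3 + 309.29)
    = 58093 / 1728.3 ≈ 33.61 °C

T_f ≈ 33.6 °C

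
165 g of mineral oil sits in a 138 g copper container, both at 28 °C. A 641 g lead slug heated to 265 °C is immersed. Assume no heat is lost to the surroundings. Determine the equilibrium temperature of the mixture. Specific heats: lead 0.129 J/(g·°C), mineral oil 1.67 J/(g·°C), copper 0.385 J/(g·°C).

T_f ≈ 75.6 °C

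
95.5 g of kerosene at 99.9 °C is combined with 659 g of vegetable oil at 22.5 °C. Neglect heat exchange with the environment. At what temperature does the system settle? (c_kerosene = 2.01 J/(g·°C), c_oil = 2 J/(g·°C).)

T_f ≈ 32.3 °C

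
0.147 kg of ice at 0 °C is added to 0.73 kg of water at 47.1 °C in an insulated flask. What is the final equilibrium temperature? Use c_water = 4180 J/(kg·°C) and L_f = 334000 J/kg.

T_f ≈ 25.8 °C

Energy balance with sensible and latent terms:
fusion: m_ice L_f = 0.147×334000 = 49098
  warm the meltwater: 614.46 T
  water: 3051.4(T − 47.1)
3665.9 T = 143721 − 49098 = 94623
T ≈ 25.81 °C — above 0 °C, consistent with complete melting.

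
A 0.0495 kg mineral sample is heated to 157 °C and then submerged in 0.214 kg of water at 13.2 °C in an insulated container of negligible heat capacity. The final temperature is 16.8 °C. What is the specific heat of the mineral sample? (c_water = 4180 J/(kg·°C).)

Heat lost by the mineral sample = heat gained by the water:
0.0495×c×(157 − 16.8) = 0.214×4180×(16.8 − 13.2)
6.94 c = 3220.3  ⇒  c ≈ 464 J/(kg·°C)

c ≈ 464 J/(kg·°C)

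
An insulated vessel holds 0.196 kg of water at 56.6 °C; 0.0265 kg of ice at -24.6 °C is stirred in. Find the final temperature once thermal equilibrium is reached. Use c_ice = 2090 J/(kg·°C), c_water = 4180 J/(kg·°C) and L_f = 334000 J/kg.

Net heat exchanged in the isolated system is zero:
warm ice to 0 °C: 0.0265·2090·(0 − (-24.6)) = 1362.5
  melt ice: 0.0265·334000 = 8851
  warm the meltwater: 110.77 T
  water cools: 0.196·4180·(T − 56.6) = 819.28(T − 56.6)
930.05 T = 46371 − 10213 = 36158
T ≈ 38.88 °C — above 0 °C, consistent with complete melting.

T_f ≈ 38.9 °C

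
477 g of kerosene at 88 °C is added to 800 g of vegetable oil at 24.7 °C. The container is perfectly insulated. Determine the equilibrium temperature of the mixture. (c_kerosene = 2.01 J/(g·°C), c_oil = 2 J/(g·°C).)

|Q_kerosene| = |Q_oil|:
477·2.01·(88 − T) = 800·2·(T − 24.7)
958.77(88 − T) = 1600(T − 24.7)
2558.8 T = 123892  ⇒  T ≈ 48.42 °C

T_f ≈ 48.4 °C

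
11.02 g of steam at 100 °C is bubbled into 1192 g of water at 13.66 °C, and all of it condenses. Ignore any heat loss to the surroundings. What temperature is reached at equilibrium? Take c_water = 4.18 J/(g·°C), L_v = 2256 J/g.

T_f ≈ 19.4 °C

Sum of m c ΔT and latent-heat terms is zero:
condense steam: −11.02×2256 = −24861
  condensate cools 100→T: 11.02×4.18×(T − 100) = 46.06(T − 100)
  water warms: 1192×4.18×(T − 13.66) = 4982.6(T − 13.66)
5028.6 T = 24861 + 4606.4 + 68062 = 97529
T ≈ 19.39 °C, under the boiling point, so the assumption holds.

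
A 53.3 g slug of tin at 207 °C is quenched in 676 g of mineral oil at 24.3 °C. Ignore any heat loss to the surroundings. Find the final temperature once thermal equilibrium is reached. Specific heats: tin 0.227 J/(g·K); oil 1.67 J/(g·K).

T_f ≈ 26.2 °C

Set heat shed by the hot body equal to heat absorbed by the cold body:
53.3*0.227*(207 − T) = 676*1.67*(T − 24.3)
12.1(207 − T) = 1128.9(T − 24.3)
1141 T = 29937  ⇒  T ≈ 26.24 °C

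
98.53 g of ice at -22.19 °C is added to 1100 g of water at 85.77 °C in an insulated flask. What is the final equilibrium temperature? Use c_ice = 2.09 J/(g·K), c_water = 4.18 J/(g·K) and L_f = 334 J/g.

Conservation of energy gives ΣQ = 0:
warm ice to 0 °C: 98.53·2.09·(0 − (-22.19)) = 4569.5
  melt ice: 98.53·334 = 32909
  warm the meltwater: 411.86 T
  water: 4598(T − 85.77)
5009.9 T = 394370 − 37479 = 356892
T ≈ 71.24 °C. Since T > 0 °C, the all-ice-melts assumption holds.

T_f ≈ 71.2 °C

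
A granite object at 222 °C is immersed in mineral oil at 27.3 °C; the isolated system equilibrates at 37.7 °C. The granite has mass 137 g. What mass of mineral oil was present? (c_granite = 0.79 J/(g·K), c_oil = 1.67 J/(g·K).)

m ≈ 1150 g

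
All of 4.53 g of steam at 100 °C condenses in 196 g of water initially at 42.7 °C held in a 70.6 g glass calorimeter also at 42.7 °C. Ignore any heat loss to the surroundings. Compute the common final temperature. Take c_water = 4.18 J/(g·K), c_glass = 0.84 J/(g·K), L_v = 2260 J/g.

Energy conservation, ΣQ = 0:
condense steam: −4.53·2260 = −10238; condensed water 100 °C→T: 18.94(T − 100); water warms: 196·4.18·(T − 42.7) = 819.28(T − 42.7); cup: 59.3(T − 42.7)
897.52 T = 10238 + 1893.5 + 37516 = 49647
T ≈ 55.32 °C (< 100 °C, so full condensation is consistent).

T_f ≈ 55.3 °C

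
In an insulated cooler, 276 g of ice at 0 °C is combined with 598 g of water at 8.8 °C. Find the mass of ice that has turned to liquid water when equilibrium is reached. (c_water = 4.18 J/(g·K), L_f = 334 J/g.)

m_melted ≈ 65.9 g

Heat available from the water dropping to 0 °C: 598×4.18×8.8 = 21997 J.
Fully melting the ice requires m_ice L_f = 276×334 = 92184 J.
Since 21997 < 92184 J, not all the ice melts; equilibrium is at 0 °C.
m_melted×334 = 21997  ⇒  m_melted ≈ 65.86 g.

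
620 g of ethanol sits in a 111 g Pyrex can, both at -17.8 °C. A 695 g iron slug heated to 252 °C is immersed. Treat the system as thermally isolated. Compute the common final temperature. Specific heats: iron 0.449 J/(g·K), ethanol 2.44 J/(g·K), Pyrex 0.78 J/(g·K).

Net heat exchanged in the isolated system is zero:
695*0.449*(T − 252) + 620*2.44*(T − (-17.8)) + 111*0.78*(T − (-17.8)) = 0
1911.4 T = 50169
T = 50169/1911.4 ≈ 26.25 °C

T_f ≈ 26.2 °C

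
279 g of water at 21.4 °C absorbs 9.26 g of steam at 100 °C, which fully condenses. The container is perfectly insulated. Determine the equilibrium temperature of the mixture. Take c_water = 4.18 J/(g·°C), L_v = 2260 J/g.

Energy balance with sensible and latent terms:
condense steam: −9.26·2260 = −20928
  condensed water 100 °C→T: 38.71(T − 100)
  original water: 1166.2(T − 21.4)
1204.9 T = 20928 + 3870.7 + 24957 = 49755
T ≈ 41.29 °C (< 100 °C, so full condensation is consistent).

T_f ≈ 41.3 °C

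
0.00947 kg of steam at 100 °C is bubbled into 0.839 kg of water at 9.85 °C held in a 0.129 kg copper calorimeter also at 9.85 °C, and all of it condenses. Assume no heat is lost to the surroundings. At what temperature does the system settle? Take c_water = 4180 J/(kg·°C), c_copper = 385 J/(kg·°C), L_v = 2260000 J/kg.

T_f ≈ 16.8 °C

Conservation of energy gives ΣQ = 0:
condense steam: −0.00947·2260000 = −21402
  condensed water 100 °C→T: 39.58(T − 100)
  water warms: 0.839·4180·(T − 9.85) = 3507(T − 9.85)
  cup: 49.66(T − 9.85)
3596.3 T = 21402 + 3958.5 + 35033 = 60394
T ≈ 16.79 °C — below 100 °C, confirming all the steam condensed.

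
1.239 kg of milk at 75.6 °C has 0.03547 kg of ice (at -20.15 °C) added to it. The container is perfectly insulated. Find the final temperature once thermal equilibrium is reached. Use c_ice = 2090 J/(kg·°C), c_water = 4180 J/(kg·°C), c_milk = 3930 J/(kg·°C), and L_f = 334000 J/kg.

Setting the total heat transfer to zero:
warm ice to 0 °C: 0.03547·2090·(0 − (-20.15)) = 1493.8; fusion: m_ice L_f = 0.03547·334000 = 11847; meltwater 0→T: 0.03547·4180·T = 148.26 T; milk cools: 1.239·3930·(T − 75.6) = 4869.3(T − 75.6)
5017.5 T = 368117 − 13341 = 354776
T ≈ 70.71 °C — above 0 °C, consistent with complete melting.

T_f ≈ 70.7 °C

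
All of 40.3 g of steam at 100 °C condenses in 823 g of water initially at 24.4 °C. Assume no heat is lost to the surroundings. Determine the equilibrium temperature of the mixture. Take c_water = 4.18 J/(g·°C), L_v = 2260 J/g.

Net heat exchanged in the isolated system is zero:
condense steam: −40.3·2260 = −91078
  condensed water 100 °C→T: 168.45(T − 100)
  original water: 3440.1(T − 24.4)
3608.6 T = 91078 + 16845 + 83939 = 191863
T ≈ 53.17 °C — below 100 °C, confirming all the steam condensed.

T_f ≈ 53.2 °C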